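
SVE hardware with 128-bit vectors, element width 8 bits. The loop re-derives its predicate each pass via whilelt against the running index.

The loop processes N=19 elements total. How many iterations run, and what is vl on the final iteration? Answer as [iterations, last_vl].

[iterations, last_vl] = [2, 3]

128-bit reg / 8-bit elem → 16 lanes
iterations = ceil(19/16) = 2; final-pass vl = 3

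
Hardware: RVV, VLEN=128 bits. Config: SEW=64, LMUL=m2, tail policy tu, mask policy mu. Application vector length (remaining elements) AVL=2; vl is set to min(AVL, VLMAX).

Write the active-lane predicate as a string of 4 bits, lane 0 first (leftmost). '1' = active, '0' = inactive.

predicate = 1100

VLMAX = VLEN×LMUL/SEW = 128×2/64 = 4
vl = min(AVL, VLMAX) = min(2, 4) = 2
bits (lane 0 leftmost): 1100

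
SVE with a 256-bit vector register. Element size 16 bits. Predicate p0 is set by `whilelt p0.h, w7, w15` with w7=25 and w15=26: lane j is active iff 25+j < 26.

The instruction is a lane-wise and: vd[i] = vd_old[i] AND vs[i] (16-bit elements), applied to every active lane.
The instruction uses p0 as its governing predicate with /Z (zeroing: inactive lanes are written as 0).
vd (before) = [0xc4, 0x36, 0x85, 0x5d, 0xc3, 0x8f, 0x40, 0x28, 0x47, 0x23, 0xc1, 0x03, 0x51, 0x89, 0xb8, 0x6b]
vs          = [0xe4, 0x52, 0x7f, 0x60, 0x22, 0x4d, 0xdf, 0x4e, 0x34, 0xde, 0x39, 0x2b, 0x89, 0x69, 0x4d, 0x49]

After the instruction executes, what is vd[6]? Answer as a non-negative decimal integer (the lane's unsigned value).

vd[6] = 0

register lanes = 256/16 = 16
p0[j] = (25+j < 26); true for j=0..0 → 1 lanes set
  i=0: and(0xc4,0xe4) → 196
  i=1: tail/zero → 0
  i=2: tail/zero → 0
  i=3: tail/zero → 0
  i=4: tail/zero → 0
  i=5: tail/zero → 0
  i=6: tail/zero → 0
  i=7: tail/zero → 0
  i=8: tail/zero → 0
  i=9: tail/zero → 0
  i=10: tail/zero → 0
  i=11: tail/zero → 0
  i=12: tail/zero → 0
  i=13: tail/zero → 0
  i=14: tail/zero → 0
  i=15: tail/zero → 0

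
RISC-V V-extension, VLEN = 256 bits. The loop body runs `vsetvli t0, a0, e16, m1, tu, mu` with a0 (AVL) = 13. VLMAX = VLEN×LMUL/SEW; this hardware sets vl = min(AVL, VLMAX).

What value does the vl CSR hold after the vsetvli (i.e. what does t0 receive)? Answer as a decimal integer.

VLMAX = VLEN×LMUL/SEW = 256×1/16 = 16
vl = min(AVL, VLMAX) = min(13, 16) = 13

vl = 13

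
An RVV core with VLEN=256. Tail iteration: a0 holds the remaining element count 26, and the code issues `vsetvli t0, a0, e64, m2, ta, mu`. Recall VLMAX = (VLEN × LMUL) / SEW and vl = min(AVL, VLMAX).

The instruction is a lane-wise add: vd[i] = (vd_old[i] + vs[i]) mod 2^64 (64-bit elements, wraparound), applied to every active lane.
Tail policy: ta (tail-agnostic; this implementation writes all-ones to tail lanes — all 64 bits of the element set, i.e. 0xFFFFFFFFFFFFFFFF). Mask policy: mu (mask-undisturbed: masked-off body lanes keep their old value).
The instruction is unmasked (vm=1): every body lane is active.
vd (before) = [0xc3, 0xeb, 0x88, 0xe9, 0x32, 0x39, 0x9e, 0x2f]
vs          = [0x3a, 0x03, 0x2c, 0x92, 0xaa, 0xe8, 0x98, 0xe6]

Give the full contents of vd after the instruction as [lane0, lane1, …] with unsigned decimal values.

VLMAX = VLEN×LMUL/SEW = 256×2/64 = 8
AVL=26 > VLMAX=8, so vl = 8
lane  0: add(0xc3,0x3a) ⇒ 0xfd
lane  1: add(0xeb,0x03) ⇒ 0xee
lane  2: add(0x88,0x2c) ⇒ 0xb4
lane  3: add(0xe9,0x92) ⇒ 0x17b
lane  4: add(0x32,0xaa) ⇒ 0xdc
lane  5: add(0x39,0xe8) ⇒ 0x121
lane  6: add(0x9e,0x98) ⇒ 0x136
lane  7: add(0x2f,0xe6) ⇒ 0x115

vd = [253, 238, 180, 379, 220, 289, 310, 277]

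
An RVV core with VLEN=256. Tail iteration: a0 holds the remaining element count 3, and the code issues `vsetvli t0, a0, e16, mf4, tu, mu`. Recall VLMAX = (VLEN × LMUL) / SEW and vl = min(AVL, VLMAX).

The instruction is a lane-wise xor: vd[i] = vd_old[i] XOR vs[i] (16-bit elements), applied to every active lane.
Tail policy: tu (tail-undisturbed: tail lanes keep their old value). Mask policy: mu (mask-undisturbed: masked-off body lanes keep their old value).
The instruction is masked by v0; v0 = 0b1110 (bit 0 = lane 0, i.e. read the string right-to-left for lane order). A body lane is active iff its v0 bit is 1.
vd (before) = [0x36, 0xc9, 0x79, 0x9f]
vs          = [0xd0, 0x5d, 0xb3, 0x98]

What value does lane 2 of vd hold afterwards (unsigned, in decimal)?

VLMAX = VLEN×LMUL/SEW = 256×1/4/16 = 4
vl ← min(3, 4) = 3
[0] mask-off/keep = 0x36
[1] xor(0xc9,0x5d) = 0x94
[2] xor(0x79,0xb3) = 0xca
[3] tail/keep = 0x9f

vd[2] = 202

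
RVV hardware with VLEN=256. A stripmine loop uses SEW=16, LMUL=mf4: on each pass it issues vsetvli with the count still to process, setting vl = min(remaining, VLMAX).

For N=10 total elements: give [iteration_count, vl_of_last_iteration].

[iterations, last_vl] = [3, 2]

VLMAX = (256 × 1/4) / 16 = 4 lanes
iterations = ceil(10/4) = 3; final-pass vl = 2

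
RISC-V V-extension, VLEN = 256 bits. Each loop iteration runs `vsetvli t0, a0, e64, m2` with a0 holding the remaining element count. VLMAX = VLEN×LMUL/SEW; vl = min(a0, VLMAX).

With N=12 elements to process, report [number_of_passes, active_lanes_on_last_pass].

[iterations, last_vl] = [2, 4]

lanes per group: 256·2/64 = 8
iterations = ceil(12/8) = 2; final-pass vl = 4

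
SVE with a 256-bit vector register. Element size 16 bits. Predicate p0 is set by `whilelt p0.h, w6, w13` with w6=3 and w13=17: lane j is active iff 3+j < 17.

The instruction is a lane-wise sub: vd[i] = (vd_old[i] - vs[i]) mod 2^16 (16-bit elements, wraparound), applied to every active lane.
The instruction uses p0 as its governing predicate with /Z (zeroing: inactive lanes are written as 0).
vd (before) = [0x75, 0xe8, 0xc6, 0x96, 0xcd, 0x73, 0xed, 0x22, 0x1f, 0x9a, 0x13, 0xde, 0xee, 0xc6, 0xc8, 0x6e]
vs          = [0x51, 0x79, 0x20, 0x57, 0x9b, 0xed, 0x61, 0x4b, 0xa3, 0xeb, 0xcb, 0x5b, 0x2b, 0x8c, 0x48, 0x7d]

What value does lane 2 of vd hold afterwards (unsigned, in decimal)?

lane count: 256 div 16 = 16
whilelt: lane j active iff 3+j < 17 → j < 14 → 14 active
lane  0: sub(0x75,0x51) ⇒ 0x24
lane  1: sub(0xe8,0x79) ⇒ 0x6f
lane  2: sub(0xc6,0x20) ⇒ 0xa6
lane  3: sub(0x96,0x57) ⇒ 0x3f
lane  4: sub(0xcd,0x9b) ⇒ 0x32
lane  5: sub(0x73,0xed) ⇒ 0xff86
lane  6: sub(0xed,0x61) ⇒ 0x8c
lane  7: sub(0x22,0x4b) ⇒ 0xffd7
lane  8: sub(0x1f,0xa3) ⇒ 0xff7c
lane  9: sub(0x9a,0xeb) ⇒ 0xffaf
lane 10: sub(0x13,0xcb) ⇒ 0xff48
lane 11: sub(0xde,0x5b) ⇒ 0x83
lane 12: sub(0xee,0x2b) ⇒ 0xc3
lane 13: sub(0xc6,0x8c) ⇒ 0x3a
lane 14: tail/zero ⇒ 0x00
lane 15: tail/zero ⇒ 0x00

vd[2] = 166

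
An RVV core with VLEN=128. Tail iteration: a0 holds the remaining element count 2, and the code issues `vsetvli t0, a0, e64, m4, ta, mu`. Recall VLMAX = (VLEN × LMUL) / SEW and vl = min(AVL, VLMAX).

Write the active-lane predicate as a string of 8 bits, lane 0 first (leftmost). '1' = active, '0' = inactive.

predicate = 11000000

VLMAX = VLEN×LMUL/SEW = 128×4/64 = 8
AVL=2 ≤ VLMAX=8, so vl = 2
bits (lane 0 leftmost): 11000000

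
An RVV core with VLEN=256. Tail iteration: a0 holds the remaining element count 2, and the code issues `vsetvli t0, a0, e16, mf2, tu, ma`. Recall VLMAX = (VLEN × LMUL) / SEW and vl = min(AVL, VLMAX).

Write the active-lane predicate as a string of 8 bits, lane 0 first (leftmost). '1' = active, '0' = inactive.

predicate = 11000000

lanes per group: 256·1/2/16 = 8
AVL=2 ≤ VLMAX=8, so vl = 2
bits (lane 0 leftmost): 11000000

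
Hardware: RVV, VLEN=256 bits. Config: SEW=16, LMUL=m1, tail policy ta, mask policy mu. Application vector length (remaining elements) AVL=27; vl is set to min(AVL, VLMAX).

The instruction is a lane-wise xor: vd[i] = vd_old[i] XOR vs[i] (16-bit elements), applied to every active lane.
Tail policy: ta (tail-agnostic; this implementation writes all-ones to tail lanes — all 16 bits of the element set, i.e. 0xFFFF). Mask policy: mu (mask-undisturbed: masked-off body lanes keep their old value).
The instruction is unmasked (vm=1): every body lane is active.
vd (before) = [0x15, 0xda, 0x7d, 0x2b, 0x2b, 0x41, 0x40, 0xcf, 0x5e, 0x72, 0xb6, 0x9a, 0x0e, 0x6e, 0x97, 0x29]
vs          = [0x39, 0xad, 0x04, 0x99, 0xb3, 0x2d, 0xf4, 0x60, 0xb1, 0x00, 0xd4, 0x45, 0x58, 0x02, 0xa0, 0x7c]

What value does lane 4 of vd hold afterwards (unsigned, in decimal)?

lanes per group: 256·1/16 = 16
vl ← min(27, 16) = 16
  i=0: xor(0x15,0x39) → 44
  i=1: xor(0xda,0xad) → 119
  i=2: xor(0x7d,0x04) → 121
  i=3: xor(0x2b,0x99) → 178
  i=4: xor(0x2b,0xb3) → 152
  i=5: xor(0x41,0x2d) → 108
  i=6: xor(0x40,0xf4) → 180
  i=7: xor(0xcf,0x60) → 175
  i=8: xor(0x5e,0xb1) → 239
  i=9: xor(0x72,0x00) → 114
  i=10: xor(0xb6,0xd4) → 98
  i=11: xor(0x9a,0x45) → 223
  i=12: xor(0x0e,0x58) → 86
  i=13: xor(0x6e,0x02) → 108
  i=14: xor(0x97,0xa0) → 55
  i=15: xor(0x29,0x7c) → 85

vd[4] = 152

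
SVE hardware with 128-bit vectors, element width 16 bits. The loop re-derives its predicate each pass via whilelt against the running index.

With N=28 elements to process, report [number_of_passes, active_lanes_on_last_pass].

128-bit reg / 16-bit elem → 8 lanes
N=28: ⌈28/8⌉ = 4 iters; last vl = 28 − 3×8 = 4

[iterations, last_vl] = [4, 4]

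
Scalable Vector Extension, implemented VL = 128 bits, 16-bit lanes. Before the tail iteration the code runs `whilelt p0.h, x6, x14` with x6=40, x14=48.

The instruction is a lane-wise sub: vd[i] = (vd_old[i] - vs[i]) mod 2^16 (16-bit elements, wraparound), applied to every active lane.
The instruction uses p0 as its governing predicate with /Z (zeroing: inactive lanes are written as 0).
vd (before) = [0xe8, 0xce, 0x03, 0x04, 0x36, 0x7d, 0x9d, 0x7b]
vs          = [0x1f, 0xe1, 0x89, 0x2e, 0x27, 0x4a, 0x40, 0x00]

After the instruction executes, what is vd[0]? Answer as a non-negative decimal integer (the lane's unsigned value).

128-bit reg / 16-bit elem → 8 lanes
active while 40+j < 48, i.e. j ∈ [0,8) capped at 8 ⇒ 8
lane  0: sub(0xe8,0x1f) ⇒ 0xc9
lane  1: sub(0xce,0xe1) ⇒ 0xffed
lane  2: sub(0x03,0x89) ⇒ 0xff7a
lane  3: sub(0x04,0x2e) ⇒ 0xffd6
lane  4: sub(0x36,0x27) ⇒ 0x0f
lane  5: sub(0x7d,0x4a) ⇒ 0x33
lane  6: sub(0x9d,0x40) ⇒ 0x5d
lane  7: sub(0x7b,0x00) ⇒ 0x7b

vd[0] = 201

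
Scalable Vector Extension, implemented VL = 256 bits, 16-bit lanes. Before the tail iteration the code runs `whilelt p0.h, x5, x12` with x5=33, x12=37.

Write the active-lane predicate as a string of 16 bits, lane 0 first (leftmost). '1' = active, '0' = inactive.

predicate = 1111000000000000

lane count: 256 div 16 = 16
whilelt: lane j active iff 33+j < 37 → j < 4 → 4 active
bits (lane 0 leftmost): 1111000000000000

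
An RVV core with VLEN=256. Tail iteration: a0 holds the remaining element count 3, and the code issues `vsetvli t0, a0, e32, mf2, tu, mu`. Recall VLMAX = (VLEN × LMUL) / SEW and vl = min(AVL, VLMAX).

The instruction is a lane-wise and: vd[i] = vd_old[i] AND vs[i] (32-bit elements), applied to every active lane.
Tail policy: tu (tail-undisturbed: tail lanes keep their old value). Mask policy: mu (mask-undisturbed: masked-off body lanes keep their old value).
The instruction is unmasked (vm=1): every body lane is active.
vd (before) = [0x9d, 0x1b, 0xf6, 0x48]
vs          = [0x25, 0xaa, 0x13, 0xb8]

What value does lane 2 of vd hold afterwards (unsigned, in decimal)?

VLMAX = (256 × 1/2) / 32 = 4 lanes
vl ← min(3, 4) = 3
  i=0: and(0x9d,0x25) → 5
  i=1: and(0x1b,0xaa) → 10
  i=2: and(0xf6,0x13) → 18
  i=3: tail/keep → 72

vd[2] = 18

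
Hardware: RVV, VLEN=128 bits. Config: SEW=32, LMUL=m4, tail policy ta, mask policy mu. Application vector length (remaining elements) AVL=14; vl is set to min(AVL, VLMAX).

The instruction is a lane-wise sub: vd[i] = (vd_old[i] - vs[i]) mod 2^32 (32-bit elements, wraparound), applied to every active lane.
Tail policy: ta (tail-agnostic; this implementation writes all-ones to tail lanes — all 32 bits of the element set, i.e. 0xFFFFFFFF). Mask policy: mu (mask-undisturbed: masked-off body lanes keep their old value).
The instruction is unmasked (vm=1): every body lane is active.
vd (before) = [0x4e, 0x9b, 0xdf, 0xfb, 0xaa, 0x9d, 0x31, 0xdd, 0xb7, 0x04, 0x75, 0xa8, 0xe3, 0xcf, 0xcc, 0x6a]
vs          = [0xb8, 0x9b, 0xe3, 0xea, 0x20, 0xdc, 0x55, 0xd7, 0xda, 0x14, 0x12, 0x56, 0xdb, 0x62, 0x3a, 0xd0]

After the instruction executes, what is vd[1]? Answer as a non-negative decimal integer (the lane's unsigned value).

vd[1] = 0

lanes per group: 128·4/32 = 16
vl ← min(14, 16) = 14
  i=0: sub(0x4e,0xb8) → 4294967190
  i=1: sub(0x9b,0x9b) → 0
  i=2: sub(0xdf,0xe3) → 4294967292
  i=3: sub(0xfb,0xea) → 17
  i=4: sub(0xaa,0x20) → 138
  i=5: sub(0x9d,0xdc) → 4294967233
  i=6: sub(0x31,0x55) → 4294967260
  i=7: sub(0xdd,0xd7) → 6
  i=8: sub(0xb7,0xda) → 4294967261
  i=9: sub(0x04,0x14) → 4294967280
  i=10: sub(0x75,0x12) → 99
  i=11: sub(0xa8,0x56) → 82
  i=12: sub(0xe3,0xdb) → 8
  i=13: sub(0xcf,0x62) → 109
  i=14: tail/ones → 4294967295
  i=15: tail/ones → 4294967295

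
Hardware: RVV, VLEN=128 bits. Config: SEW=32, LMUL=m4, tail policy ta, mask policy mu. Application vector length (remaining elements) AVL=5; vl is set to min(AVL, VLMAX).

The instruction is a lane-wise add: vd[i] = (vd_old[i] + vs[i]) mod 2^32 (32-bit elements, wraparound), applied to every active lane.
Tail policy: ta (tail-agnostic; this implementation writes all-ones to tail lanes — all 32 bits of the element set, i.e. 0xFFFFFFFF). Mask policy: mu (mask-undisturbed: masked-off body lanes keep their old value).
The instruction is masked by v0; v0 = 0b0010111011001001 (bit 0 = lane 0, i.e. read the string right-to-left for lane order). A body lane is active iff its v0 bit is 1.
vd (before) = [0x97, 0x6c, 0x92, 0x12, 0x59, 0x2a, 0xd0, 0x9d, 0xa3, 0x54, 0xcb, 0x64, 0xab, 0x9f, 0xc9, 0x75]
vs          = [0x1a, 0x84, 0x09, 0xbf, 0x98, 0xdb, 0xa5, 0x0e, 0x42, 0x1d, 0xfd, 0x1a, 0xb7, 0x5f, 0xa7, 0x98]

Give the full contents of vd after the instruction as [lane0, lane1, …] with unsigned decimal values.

VLMAX = (128 × 4) / 32 = 16 lanes
vl = min(AVL, VLMAX) = min(5, 16) = 5
[0] add(0x97,0x1a) = 0xb1
[1] mask-off/keep = 0x6c
[2] mask-off/keep = 0x92
[3] add(0x12,0xbf) = 0xd1
[4] mask-off/keep = 0x59
[5] tail/ones = 0xffffffff
[6] tail/ones = 0xffffffff
[7] tail/ones = 0xffffffff
[8] tail/ones = 0xffffffff
[9] tail/ones = 0xffffffff
[10] tail/ones = 0xffffffff
[11] tail/ones = 0xffffffff
[12] tail/ones = 0xffffffff
[13] tail/ones = 0xffffffff
[14] tail/ones = 0xffffffff
[15] tail/ones = 0xffffffff

vd = [177, 108, 146, 209, 89, 4294967295, 4294967295, 4294967295, 4294967295, 4294967295, 4294967295, 4294967295, 4294967295, 4294967295, 4294967295, 4294967295]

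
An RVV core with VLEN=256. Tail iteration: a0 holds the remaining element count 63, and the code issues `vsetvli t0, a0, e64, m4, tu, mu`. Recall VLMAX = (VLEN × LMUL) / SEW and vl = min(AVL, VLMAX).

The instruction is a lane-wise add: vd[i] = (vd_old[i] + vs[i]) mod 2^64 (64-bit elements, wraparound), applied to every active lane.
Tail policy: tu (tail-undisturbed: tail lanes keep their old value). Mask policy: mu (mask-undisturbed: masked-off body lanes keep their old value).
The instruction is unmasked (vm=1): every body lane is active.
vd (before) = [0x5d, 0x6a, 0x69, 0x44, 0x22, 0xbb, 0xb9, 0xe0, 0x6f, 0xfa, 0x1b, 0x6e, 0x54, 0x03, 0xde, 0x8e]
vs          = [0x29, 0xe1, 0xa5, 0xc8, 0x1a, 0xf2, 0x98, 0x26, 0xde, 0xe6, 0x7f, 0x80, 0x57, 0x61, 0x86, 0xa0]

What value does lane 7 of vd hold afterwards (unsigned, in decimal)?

vd[7] = 262

lanes per group: 256·4/64 = 16
AVL=63 > VLMAX=16, so vl = 16
vd[0] add(0x5d,0x29) -> 0x86
vd[1] add(0x6a,0xe1) -> 0x14b
vd[2] add(0x69,0xa5) -> 0x10e
vd[3] add(0x44,0xc8) -> 0x10c
vd[4] add(0x22,0x1a) -> 0x3c
vd[5] add(0xbb,0xf2) -> 0x1ad
vd[6] add(0xb9,0x98) -> 0x151
vd[7] add(0xe0,0x26) -> 0x106
vd[8] add(0x6f,0xde) -> 0x14d
vd[9] add(0xfa,0xe6) -> 0x1e0
vd[10] add(0x1b,0x7f) -> 0x9a
vd[11] add(0x6e,0x80) -> 0xee
vd[12] add(0x54,0x57) -> 0xab
vd[13] add(0x03,0x61) -> 0x64
vd[14] add(0xde,0x86) -> 0x164
vd[15] add(0x8e,0xa0) -> 0x12e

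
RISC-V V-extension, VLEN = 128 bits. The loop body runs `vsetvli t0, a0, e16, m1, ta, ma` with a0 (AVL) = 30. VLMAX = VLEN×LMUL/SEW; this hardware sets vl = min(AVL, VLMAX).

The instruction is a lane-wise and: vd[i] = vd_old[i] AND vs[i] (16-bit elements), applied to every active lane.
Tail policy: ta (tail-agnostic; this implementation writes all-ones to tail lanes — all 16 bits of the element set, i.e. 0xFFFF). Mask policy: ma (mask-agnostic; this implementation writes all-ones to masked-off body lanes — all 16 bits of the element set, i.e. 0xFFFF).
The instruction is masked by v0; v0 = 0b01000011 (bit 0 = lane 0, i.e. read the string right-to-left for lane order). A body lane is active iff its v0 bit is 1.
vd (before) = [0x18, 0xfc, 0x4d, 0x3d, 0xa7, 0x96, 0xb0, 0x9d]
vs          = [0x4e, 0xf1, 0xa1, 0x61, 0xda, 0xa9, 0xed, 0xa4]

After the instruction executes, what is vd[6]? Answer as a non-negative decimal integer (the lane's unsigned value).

vd[6] = 160

VLMAX = VLEN×LMUL/SEW = 128×1/16 = 8
vl ← min(30, 8) = 8
lane  0: and(0x18,0x4e) ⇒ 0x08
lane  1: and(0xfc,0xf1) ⇒ 0xf0
lane  2: mask-off/ones ⇒ 0xffff
lane  3: mask-off/ones ⇒ 0xffff
lane  4: mask-off/ones ⇒ 0xffff
lane  5: mask-off/ones ⇒ 0xffff
lane  6: and(0xb0,0xed) ⇒ 0xa0
lane  7: mask-off/ones ⇒ 0xffff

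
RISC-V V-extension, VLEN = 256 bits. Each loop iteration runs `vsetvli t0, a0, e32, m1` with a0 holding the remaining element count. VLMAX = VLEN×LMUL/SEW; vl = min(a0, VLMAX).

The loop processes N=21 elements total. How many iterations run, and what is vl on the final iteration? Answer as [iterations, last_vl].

[iterations, last_vl] = [3, 5]

lanes per group: 256·1/32 = 8
N=21: ⌈21/8⌉ = 3 iters; last vl = 21 − 2×8 = 5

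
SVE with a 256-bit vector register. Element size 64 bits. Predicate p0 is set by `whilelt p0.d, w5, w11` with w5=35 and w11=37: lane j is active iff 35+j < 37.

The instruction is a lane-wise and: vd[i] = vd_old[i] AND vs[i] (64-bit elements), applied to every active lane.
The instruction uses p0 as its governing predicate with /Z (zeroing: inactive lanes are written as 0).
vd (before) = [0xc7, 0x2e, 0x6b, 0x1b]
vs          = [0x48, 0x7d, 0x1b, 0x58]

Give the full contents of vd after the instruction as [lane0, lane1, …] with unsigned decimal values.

vd = [64, 44, 0, 0]

256-bit reg / 64-bit elem → 4 lanes
whilelt: lane j active iff 35+j < 37 → j < 2 → 2 active
vd[0] and(0xc7,0x48) -> 0x40
vd[1] and(0x2e,0x7d) -> 0x2c
vd[2] tail/zero -> 0x00
vd[3] tail/zero -> 0x00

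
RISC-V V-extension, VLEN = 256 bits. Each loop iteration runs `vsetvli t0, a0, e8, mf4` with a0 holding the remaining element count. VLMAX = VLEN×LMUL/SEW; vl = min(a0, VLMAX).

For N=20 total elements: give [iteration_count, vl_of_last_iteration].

[iterations, last_vl] = [3, 4]

lanes per group: 256·1/4/8 = 8
iterations = ceil(20/8) = 3; final-pass vl = 4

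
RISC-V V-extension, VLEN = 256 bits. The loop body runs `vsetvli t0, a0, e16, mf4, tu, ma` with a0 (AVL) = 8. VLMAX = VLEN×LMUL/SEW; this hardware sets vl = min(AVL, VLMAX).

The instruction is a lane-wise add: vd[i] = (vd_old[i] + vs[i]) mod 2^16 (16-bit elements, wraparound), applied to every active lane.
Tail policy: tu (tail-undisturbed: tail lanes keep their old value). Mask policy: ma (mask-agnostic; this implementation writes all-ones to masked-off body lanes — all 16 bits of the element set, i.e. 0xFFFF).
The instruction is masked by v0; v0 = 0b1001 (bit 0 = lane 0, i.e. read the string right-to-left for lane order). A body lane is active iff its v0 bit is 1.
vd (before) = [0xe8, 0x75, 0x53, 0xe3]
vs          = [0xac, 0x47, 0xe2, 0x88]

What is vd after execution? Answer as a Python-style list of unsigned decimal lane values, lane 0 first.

lanes per group: 256·1/4/16 = 4
vl ← min(8, 4) = 4
[0] add(0xe8,0xac) = 0x194
[1] mask-off/ones = 0xffff
[2] mask-off/ones = 0xffff
[3] add(0xe3,0x88) = 0x16b

vd = [404, 65535, 65535, 363]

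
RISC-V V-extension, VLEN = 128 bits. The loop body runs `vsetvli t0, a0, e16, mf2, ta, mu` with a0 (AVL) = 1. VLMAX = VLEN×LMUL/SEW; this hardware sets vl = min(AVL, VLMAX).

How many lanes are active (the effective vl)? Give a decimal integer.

lanes per group: 128·1/2/16 = 4
AVL=1 ≤ VLMAX=4, so vl = 1

vl = 1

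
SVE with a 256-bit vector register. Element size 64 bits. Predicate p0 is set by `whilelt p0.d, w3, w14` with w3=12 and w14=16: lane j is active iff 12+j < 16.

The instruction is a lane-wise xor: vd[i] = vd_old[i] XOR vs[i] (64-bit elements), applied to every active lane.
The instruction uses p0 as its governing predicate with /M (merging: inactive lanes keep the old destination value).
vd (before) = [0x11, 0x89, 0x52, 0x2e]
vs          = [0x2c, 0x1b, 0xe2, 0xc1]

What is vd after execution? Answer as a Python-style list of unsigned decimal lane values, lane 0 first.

vd = [61, 146, 176, 239]

register lanes = 256/64 = 4
whilelt: lane j active iff 12+j < 16 → j < 4 → 4 active
vd[0] xor(0x11,0x2c) -> 0x3d
vd[1] xor(0x89,0x1b) -> 0x92
vd[2] xor(0x52,0xe2) -> 0xb0
vd[3] xor(0x2e,0xc1) -> 0xef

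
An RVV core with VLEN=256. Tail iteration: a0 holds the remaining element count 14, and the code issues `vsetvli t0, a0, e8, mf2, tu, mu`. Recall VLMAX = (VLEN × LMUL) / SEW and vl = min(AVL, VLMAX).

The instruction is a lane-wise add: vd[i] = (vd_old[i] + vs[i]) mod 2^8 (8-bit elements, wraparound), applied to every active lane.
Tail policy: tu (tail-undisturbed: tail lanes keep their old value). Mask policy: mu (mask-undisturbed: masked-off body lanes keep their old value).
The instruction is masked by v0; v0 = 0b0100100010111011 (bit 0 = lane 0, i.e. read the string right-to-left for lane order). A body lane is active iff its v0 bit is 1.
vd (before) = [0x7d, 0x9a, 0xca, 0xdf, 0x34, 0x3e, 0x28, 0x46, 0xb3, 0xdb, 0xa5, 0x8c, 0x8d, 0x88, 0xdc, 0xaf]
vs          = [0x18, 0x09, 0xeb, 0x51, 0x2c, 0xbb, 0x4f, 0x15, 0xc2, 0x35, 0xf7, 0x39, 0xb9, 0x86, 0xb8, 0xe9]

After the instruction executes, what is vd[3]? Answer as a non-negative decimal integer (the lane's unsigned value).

VLMAX = (256 × 1/2) / 8 = 16 lanes
AVL=14 ≤ VLMAX=16, so vl = 14
  i=0: add(0x7d,0x18) → 149
  i=1: add(0x9a,0x09) → 163
  i=2: mask-off/keep → 202
  i=3: add(0xdf,0x51) → 48
  i=4: add(0x34,0x2c) → 96
  i=5: add(0x3e,0xbb) → 249
  i=6: mask-off/keep → 40
  i=7: add(0x46,0x15) → 91
  i=8: mask-off/keep → 179
  i=9: mask-off/keep → 219
  i=10: mask-off/keep → 165
  i=11: add(0x8c,0x39) → 197
  i=12: mask-off/keep → 141
  i=13: mask-off/keep → 136
  i=14: tail/keep → 220
  i=15: tail/keep → 175

vd[3] = 48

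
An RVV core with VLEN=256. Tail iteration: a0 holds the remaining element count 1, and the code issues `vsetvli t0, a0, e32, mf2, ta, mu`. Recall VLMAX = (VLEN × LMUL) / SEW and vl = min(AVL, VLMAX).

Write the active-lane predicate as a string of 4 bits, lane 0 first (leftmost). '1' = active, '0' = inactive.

VLMAX = VLEN×LMUL/SEW = 256×1/2/32 = 4
vl ← min(1, 4) = 1
bits (lane 0 leftmost): 1000

predicate = 1000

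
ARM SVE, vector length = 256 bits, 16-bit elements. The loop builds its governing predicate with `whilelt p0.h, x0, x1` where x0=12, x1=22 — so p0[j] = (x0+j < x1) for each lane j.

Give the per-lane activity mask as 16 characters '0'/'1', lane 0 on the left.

256-bit reg / 16-bit elem → 16 lanes
active while 12+j < 22, i.e. j ∈ [0,10) capped at 16 ⇒ 10
bits (lane 0 leftmost): 1111111111000000

predicate = 1111111111000000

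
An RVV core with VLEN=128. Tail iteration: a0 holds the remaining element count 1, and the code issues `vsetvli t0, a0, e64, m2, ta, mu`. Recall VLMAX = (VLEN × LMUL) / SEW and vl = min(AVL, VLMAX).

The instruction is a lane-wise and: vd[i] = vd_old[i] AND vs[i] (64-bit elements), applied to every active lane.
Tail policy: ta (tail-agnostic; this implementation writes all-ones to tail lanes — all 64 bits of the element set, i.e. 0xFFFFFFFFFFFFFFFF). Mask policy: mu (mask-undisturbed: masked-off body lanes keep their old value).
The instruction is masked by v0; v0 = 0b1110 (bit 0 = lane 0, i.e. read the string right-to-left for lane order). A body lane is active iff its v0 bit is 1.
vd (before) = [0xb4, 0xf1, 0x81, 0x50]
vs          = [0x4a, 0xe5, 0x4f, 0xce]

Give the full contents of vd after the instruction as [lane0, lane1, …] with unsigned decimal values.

lanes per group: 128·2/64 = 4
vl = min(AVL, VLMAX) = min(1, 4) = 1
  i=0: mask-off/keep → 180
  i=1: tail/ones → 18446744073709551615
  i=2: tail/ones → 18446744073709551615
  i=3: tail/ones → 18446744073709551615

vd = [180, 18446744073709551615, 18446744073709551615, 18446744073709551615]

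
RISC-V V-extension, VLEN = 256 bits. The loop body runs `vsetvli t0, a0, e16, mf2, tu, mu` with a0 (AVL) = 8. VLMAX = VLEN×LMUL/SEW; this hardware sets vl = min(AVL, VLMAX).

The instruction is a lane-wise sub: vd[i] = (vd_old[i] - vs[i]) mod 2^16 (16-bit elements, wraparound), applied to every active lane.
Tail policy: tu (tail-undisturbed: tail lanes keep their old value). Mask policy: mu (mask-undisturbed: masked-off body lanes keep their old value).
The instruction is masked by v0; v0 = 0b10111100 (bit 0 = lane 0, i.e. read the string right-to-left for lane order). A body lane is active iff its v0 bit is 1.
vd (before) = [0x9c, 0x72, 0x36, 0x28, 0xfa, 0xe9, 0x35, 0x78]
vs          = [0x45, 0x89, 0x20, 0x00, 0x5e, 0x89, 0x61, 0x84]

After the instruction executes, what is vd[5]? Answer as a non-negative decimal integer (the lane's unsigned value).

lanes per group: 256·1/2/16 = 8
AVL=8 ≤ VLMAX=8, so vl = 8
vd[0] mask-off/keep -> 0x9c
vd[1] mask-off/keep -> 0x72
vd[2] sub(0x36,0x20) -> 0x16
vd[3] sub(0x28,0x00) -> 0x28
vd[4] sub(0xfa,0x5e) -> 0x9c
vd[5] sub(0xe9,0x89) -> 0x60
vd[6] mask-off/keep -> 0x35
vd[7] sub(0x78,0x84) -> 0xfff4

vd[5] = 96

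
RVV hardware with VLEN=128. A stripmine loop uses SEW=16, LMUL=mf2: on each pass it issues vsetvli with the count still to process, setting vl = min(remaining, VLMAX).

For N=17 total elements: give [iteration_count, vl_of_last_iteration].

[iterations, last_vl] = [5, 1]

VLMAX = (128 × 1/2) / 16 = 4 lanes
17 elements at 4/iter → 5 passes, remainder 1 on the last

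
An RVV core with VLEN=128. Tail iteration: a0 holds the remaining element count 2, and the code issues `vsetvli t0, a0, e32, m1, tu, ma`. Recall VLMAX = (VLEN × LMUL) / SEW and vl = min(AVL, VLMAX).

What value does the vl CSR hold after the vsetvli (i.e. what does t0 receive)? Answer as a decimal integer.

vl = 2

lanes per group: 128·1/32 = 4
vl ← min(2, 4) = 2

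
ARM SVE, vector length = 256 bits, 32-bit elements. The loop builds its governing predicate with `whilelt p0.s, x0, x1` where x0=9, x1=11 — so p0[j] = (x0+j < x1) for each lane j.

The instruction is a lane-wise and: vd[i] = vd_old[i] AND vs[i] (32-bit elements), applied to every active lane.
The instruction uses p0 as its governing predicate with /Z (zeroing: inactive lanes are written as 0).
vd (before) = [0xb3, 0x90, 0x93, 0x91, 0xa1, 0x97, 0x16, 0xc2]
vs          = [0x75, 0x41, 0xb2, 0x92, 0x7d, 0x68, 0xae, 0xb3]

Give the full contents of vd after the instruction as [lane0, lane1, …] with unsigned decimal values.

256-bit reg / 32-bit elem → 8 lanes
active while 9+j < 11, i.e. j ∈ [0,2) capped at 8 ⇒ 2
lane  0: and(0xb3,0x75) ⇒ 0x31
lane  1: and(0x90,0x41) ⇒ 0x00
lane  2: tail/zero ⇒ 0x00
lane  3: tail/zero ⇒ 0x00
lane  4: tail/zero ⇒ 0x00
lane  5: tail/zero ⇒ 0x00
lane  6: tail/zero ⇒ 0x00
lane  7: tail/zero ⇒ 0x00

vd = [49, 0, 0, 0, 0, 0, 0, 0]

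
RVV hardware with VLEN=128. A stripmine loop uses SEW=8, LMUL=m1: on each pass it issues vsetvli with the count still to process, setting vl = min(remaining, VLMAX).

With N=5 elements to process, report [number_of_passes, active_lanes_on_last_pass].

lanes per group: 128·1/8 = 16
iterations = ceil(5/16) = 1; final-pass vl = 5

[iterations, last_vl] = [1, 5]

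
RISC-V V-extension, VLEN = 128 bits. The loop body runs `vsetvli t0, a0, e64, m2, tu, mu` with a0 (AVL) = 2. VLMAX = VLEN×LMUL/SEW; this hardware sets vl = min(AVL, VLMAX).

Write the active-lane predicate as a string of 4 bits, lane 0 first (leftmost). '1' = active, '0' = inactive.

lanes per group: 128·2/64 = 4
vl ← min(2, 4) = 2
bits (lane 0 leftmost): 1100

predicate = 1100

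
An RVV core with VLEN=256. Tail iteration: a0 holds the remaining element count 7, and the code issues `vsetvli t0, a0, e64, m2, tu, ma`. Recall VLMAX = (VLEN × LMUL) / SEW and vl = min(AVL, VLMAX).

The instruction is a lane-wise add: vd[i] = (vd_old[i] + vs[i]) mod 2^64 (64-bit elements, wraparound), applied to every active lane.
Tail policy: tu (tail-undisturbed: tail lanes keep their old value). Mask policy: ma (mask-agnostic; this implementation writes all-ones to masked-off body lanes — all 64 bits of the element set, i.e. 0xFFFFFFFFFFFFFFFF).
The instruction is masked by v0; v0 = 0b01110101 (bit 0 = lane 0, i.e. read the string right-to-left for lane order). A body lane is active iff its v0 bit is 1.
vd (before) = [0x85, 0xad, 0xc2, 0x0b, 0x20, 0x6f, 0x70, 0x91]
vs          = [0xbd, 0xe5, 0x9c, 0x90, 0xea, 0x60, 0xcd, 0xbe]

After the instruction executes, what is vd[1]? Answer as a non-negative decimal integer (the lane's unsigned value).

vd[1] = 18446744073709551615

VLMAX = (256 × 2) / 64 = 8 lanes
vl = min(AVL, VLMAX) = min(7, 8) = 7
vd[0] add(0x85,0xbd) -> 0x142
vd[1] mask-off/ones -> 0xffffffffffffffff
vd[2] add(0xc2,0x9c) -> 0x15e
vd[3] mask-off/ones -> 0xffffffffffffffff
vd[4] add(0x20,0xea) -> 0x10a
vd[5] add(0x6f,0x60) -> 0xcf
vd[6] add(0x70,0xcd) -> 0x13d
vd[7] tail/keep -> 0x91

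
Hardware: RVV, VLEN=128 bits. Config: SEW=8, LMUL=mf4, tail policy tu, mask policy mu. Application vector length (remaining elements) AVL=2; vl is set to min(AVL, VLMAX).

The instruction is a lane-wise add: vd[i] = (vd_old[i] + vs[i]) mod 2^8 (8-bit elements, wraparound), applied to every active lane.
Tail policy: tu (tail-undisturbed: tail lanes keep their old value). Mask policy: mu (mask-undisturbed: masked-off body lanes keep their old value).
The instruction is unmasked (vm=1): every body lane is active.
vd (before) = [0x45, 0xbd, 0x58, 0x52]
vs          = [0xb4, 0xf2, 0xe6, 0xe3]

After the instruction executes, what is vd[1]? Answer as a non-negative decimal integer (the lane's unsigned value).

lanes per group: 128·1/4/8 = 4
vl = min(AVL, VLMAX) = min(2, 4) = 2
  i=0: add(0x45,0xb4) → 249
  i=1: add(0xbd,0xf2) → 175
  i=2: tail/keep → 88
  i=3: tail/keep → 82

vd[1] = 175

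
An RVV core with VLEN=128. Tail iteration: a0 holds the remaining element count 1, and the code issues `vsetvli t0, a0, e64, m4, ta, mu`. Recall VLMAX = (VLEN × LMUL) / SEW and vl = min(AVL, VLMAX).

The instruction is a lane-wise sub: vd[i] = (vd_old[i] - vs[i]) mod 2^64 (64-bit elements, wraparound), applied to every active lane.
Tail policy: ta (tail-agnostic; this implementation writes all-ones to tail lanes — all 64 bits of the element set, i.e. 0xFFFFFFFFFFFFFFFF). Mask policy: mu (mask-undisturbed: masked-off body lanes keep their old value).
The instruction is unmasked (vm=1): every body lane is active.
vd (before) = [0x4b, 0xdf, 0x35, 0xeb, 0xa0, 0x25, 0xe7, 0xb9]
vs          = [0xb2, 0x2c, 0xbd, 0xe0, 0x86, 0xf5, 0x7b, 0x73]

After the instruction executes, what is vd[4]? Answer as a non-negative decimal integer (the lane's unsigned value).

vd[4] = 18446744073709551615

lanes per group: 128·4/64 = 8
vl ← min(1, 8) = 1
lane  0: sub(0x4b,0xb2) ⇒ 0xffffffffffffff99
lane  1: tail/ones ⇒ 0xffffffffffffffff
lane  2: tail/ones ⇒ 0xffffffffffffffff
lane  3: tail/ones ⇒ 0xffffffffffffffff
lane  4: tail/ones ⇒ 0xffffffffffffffff
lane  5: tail/ones ⇒ 0xffffffffffffffff
lane  6: tail/ones ⇒ 0xffffffffffffffff
lane  7: tail/ones ⇒ 0xffffffffffffffff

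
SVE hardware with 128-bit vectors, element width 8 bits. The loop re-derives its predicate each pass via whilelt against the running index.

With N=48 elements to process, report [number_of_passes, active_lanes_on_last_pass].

register lanes = 128/8 = 16
48 elements at 16/iter → 3 passes, remainder 16 on the last

[iterations, last_vl] = [3, 16]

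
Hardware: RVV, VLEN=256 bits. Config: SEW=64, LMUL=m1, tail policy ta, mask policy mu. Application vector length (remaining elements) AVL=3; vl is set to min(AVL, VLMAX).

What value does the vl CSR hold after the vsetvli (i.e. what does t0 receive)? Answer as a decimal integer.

VLMAX = VLEN×LMUL/SEW = 256×1/64 = 4
vl ← min(3, 4) = 3

vl = 3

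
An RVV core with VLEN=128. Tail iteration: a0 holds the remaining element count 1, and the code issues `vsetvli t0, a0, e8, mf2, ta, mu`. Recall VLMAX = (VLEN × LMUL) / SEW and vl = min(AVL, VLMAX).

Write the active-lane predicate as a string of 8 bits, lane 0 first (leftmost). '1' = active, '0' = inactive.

predicate = 10000000

VLMAX = (128 × 1/2) / 8 = 8 lanes
vl ← min(1, 8) = 1
bits (lane 0 leftmost): 10000000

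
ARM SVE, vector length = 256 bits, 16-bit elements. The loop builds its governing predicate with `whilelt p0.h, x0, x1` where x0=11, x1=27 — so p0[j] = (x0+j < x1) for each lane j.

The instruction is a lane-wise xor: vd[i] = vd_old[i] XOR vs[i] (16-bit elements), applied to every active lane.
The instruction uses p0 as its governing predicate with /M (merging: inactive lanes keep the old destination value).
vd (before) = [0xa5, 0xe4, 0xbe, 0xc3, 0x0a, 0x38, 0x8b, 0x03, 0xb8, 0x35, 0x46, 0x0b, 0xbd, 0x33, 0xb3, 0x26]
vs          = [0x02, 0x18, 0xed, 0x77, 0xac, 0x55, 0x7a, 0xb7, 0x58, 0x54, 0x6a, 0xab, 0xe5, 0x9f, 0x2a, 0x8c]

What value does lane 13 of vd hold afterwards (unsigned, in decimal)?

vd[13] = 172

lane count: 256 div 16 = 16
whilelt: lane j active iff 11+j < 27 → j < 16 → 16 active
vd[0] xor(0xa5,0x02) -> 0xa7
vd[1] xor(0xe4,0x18) -> 0xfc
vd[2] xor(0xbe,0xed) -> 0x53
vd[3] xor(0xc3,0x77) -> 0xb4
vd[4] xor(0x0a,0xac) -> 0xa6
vd[5] xor(0x38,0x55) -> 0x6d
vd[6] xor(0x8b,0x7a) -> 0xf1
vd[7] xor(0x03,0xb7) -> 0xb4
vd[8] xor(0xb8,0x58) -> 0xe0
vd[9] xor(0x35,0x54) -> 0x61
vd[10] xor(0x46,0x6a) -> 0x2c
vd[11] xor(0x0b,0xab) -> 0xa0
vd[12] xor(0xbd,0xe5) -> 0x58
vd[13] xor(0x33,0x9f) -> 0xac
vd[14] xor(0xb3,0x2a) -> 0x99
vd[15] xor(0x26,0x8c) -> 0xaa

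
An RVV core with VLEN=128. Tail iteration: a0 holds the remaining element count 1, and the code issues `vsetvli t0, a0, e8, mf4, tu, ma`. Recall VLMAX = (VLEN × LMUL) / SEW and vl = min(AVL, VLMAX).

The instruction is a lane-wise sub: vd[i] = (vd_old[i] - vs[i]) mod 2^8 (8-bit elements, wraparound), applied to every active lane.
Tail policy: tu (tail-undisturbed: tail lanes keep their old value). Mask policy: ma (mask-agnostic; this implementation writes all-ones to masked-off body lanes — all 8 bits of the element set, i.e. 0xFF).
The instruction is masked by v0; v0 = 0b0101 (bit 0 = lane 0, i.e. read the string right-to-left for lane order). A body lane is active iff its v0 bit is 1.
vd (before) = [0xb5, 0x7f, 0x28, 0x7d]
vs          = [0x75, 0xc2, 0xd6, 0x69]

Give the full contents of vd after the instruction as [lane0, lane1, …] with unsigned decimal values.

VLMAX = VLEN×LMUL/SEW = 128×1/4/8 = 4
AVL=1 ≤ VLMAX=4, so vl = 1
  i=0: sub(0xb5,0x75) → 64
  i=1: tail/keep → 127
  i=2: tail/keep → 40
  i=3: tail/keep → 125

vd = [64, 127, 40, 125]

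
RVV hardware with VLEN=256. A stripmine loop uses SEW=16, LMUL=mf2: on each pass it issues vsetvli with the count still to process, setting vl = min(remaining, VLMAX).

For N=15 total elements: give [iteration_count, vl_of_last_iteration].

[iterations, last_vl] = [2, 7]

lanes per group: 256·1/2/16 = 8
15 elements at 8/iter → 2 passes, remainder 7 on the last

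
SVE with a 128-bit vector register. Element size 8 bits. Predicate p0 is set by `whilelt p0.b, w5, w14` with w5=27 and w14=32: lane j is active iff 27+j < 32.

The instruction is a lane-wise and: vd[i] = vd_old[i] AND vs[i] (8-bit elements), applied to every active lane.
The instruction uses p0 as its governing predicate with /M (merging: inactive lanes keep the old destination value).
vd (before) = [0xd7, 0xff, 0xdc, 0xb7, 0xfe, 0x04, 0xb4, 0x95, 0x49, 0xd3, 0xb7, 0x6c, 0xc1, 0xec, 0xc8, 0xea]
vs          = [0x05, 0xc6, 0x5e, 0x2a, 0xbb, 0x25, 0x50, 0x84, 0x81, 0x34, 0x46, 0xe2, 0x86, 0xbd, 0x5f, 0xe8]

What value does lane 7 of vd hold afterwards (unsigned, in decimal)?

register lanes = 128/8 = 16
active while 27+j < 32, i.e. j ∈ [0,5) capped at 16 ⇒ 5
[0] and(0xd7,0x05) = 0x05
[1] and(0xff,0xc6) = 0xc6
[2] and(0xdc,0x5e) = 0x5c
[3] and(0xb7,0x2a) = 0x22
[4] and(0xfe,0xbb) = 0xba
[5] tail/keep = 0x04
[6] tail/keep = 0xb4
[7] tail/keep = 0x95
[8] tail/keep = 0x49
[9] tail/keep = 0xd3
[10] tail/keep = 0xb7
[11] tail/keep = 0x6c
[12] tail/keep = 0xc1
[13] tail/keep = 0xec
[14] tail/keep = 0xc8
[15] tail/keep = 0xea

vd[7] = 149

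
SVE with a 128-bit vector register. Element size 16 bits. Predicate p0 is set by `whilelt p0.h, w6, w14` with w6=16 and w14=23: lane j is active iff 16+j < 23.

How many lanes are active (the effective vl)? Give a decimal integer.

vl = 7

128-bit reg / 16-bit elem → 8 lanes
active while 16+j < 23, i.e. j ∈ [0,7) capped at 8 ⇒ 7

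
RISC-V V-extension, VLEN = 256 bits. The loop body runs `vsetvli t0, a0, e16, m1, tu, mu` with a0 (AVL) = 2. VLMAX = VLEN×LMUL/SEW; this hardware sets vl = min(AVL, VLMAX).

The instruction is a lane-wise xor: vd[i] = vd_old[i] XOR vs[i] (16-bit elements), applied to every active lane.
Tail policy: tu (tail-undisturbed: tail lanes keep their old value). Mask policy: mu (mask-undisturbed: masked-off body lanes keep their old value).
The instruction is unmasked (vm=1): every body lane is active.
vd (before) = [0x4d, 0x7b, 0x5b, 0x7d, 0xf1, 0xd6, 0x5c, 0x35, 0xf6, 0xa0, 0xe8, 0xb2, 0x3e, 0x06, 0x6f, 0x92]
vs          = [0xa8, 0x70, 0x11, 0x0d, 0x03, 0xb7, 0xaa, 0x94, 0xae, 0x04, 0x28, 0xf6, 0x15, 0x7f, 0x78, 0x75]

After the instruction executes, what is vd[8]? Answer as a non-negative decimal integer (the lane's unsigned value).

VLMAX = VLEN×LMUL/SEW = 256×1/16 = 16
vl ← min(2, 16) = 2
vd[0] xor(0x4d,0xa8) -> 0xe5
vd[1] xor(0x7b,0x70) -> 0x0b
vd[2] tail/keep -> 0x5b
vd[3] tail/keep -> 0x7d
vd[4] tail/keep -> 0xf1
vd[5] tail/keep -> 0xd6
vd[6] tail/keep -> 0x5c
vd[7] tail/keep -> 0x35
vd[8] tail/keep -> 0xf6
vd[9] tail/keep -> 0xa0
vd[10] tail/keep -> 0xe8
vd[11] tail/keep -> 0xb2
vd[12] tail/keep -> 0x3e
vd[13] tail/keep -> 0x06
vd[14] tail/keep -> 0x6f
vd[15] tail/keep -> 0x92

vd[8] = 246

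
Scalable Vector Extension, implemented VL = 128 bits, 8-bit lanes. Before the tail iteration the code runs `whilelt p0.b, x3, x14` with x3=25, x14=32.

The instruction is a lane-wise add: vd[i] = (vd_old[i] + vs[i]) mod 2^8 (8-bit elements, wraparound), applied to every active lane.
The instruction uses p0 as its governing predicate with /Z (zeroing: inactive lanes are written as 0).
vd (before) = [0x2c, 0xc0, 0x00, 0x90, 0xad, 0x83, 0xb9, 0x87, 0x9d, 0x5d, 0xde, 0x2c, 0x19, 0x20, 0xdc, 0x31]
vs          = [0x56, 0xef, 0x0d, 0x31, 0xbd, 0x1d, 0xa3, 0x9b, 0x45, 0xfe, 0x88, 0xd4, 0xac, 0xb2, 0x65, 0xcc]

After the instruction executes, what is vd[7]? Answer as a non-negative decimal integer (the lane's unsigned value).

vd[7] = 0

lane count: 128 div 8 = 16
active while 25+j < 32, i.e. j ∈ [0,7) capped at 16 ⇒ 7
  i=0: add(0x2c,0x56) → 130
  i=1: add(0xc0,0xef) → 175
  i=2: add(0x00,0x0d) → 13
  i=3: add(0x90,0x31) → 193
  i=4: add(0xad,0xbd) → 106
  i=5: add(0x83,0x1d) → 160
  i=6: add(0xb9,0xa3) → 92
  i=7: tail/zero → 0
  i=8: tail/zero → 0
  i=9: tail/zero → 0
  i=10: tail/zero → 0
  i=11: tail/zero → 0
  i=12: tail/zero → 0
  i=13: tail/zero → 0
  i=14: tail/zero → 0
  i=15: tail/zero → 0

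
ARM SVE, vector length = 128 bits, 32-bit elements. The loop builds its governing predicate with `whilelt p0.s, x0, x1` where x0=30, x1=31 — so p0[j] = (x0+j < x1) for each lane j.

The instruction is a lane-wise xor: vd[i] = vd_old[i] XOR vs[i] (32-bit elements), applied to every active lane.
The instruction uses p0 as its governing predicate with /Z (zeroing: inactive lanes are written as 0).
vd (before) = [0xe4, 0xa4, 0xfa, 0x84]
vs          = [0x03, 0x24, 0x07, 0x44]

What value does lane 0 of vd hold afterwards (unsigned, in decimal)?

vd[0] = 231

128-bit reg / 32-bit elem → 4 lanes
whilelt: lane j active iff 30+j < 31 → j < 1 → 1 active
vd[0] xor(0xe4,0x03) -> 0xe7
vd[1] tail/zero -> 0x00
vd[2] tail/zero -> 0x00
vd[3] tail/zero -> 0x00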